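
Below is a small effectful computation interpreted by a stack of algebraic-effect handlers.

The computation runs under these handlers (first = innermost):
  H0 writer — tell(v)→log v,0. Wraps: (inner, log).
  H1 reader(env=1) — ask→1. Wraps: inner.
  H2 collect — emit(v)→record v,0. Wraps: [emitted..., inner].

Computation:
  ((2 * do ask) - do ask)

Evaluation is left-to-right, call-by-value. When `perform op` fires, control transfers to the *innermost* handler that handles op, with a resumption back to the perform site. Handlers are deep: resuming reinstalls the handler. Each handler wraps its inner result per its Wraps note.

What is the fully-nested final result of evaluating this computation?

Working:
ask @ H1 ⇒ 1
ask @ H1 ⇒ 1
H0 returns (1, ())
H1 returns (1, ())
H2 returns [(1, ())]
= [(1, ())]

Answer: [(1, ())]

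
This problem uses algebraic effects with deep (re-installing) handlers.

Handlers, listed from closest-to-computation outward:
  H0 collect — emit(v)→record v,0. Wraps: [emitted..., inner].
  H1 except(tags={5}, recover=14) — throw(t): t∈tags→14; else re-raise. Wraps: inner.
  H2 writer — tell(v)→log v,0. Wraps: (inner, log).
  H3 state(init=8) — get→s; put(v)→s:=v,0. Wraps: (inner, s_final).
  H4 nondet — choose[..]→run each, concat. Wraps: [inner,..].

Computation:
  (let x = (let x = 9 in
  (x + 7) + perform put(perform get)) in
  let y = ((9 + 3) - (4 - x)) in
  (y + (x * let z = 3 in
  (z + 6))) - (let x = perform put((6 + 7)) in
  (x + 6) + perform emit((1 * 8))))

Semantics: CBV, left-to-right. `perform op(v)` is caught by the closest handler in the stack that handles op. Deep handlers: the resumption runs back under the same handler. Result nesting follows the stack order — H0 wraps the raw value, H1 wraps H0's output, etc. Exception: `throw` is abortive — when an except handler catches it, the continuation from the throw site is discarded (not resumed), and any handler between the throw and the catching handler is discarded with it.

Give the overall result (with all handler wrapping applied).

Answer: [(([8, 162], ()), 13)]

Step-by-step:
get @ H3 ⇒ 8
put(8) @ H3 ⇒ s:=8
put(13) @ H3 ⇒ s:=13
emit(8) @ H0 ⇒ out+=8
H0 returns [8, 162]
H1 returns [8, 162]
H2 returns ([8, 162], ())
H3 returns (([8, 162], ()), 13)
H4 returns [(([8, 162], ()), 13)]
= [(([8, 162], ()), 13)]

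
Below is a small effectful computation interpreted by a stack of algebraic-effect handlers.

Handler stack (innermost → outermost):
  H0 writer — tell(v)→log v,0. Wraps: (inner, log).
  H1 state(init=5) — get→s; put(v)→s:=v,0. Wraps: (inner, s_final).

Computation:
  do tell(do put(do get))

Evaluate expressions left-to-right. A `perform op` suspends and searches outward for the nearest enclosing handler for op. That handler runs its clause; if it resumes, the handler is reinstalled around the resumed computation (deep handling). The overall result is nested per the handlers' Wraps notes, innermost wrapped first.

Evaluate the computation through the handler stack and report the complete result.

Answer: ((0, (0)), 5)

Step-by-step:
get @ H1 ⇒ 5
put(5) @ H1 ⇒ s:=5
tell(0) @ H0 ⇒ log+=0
H0 returns (0, (0))
H1 returns ((0, (0)), 5)
= ((0, (0)), 5)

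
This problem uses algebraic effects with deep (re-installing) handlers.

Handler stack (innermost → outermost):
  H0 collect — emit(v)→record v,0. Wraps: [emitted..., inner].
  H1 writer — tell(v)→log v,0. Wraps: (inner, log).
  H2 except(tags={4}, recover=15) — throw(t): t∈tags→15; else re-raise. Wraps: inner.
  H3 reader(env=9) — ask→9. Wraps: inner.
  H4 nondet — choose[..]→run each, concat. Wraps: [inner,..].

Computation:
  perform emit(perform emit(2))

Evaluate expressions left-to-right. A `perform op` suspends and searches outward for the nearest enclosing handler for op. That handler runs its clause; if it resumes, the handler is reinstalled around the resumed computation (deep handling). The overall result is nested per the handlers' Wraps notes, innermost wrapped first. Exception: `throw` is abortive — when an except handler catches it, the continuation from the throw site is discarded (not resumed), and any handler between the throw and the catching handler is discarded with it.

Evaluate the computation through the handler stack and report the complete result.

Answer: [([2, 0, 0], ())]

Step-by-step:
emit(2) @ H0 ⇒ out+=2
emit(0) @ H0 ⇒ out+=0
H0 returns [2, 0, 0]
H1 returns ([2, 0, 0], ())
H2 returns ([2, 0, 0], ())
H3 returns ([2, 0, 0], ())
H4 returns [([2, 0, 0], ())]
= [([2, 0, 0], ())]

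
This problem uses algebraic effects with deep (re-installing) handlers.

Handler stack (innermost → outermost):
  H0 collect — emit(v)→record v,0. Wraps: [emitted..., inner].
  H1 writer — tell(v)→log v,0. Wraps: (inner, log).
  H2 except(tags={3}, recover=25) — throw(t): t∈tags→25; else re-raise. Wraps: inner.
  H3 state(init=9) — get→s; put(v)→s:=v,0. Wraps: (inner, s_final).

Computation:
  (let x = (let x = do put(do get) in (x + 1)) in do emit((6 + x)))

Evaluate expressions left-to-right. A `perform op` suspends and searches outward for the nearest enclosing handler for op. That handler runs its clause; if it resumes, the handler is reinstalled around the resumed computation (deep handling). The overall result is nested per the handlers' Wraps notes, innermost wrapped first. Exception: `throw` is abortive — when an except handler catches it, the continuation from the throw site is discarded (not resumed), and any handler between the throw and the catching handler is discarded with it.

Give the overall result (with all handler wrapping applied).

Answer: (([7, 0], ()), 9)

Working:
get @ H3 ⇒ 9
put(9) @ H3 ⇒ s:=9
emit(7) @ H0 ⇒ out+=7
H0 returns [7, 0]
H1 returns ([7, 0], ())
H2 returns ([7, 0], ())
H3 returns (([7, 0], ()), 9)
= (([7, 0], ()), 9)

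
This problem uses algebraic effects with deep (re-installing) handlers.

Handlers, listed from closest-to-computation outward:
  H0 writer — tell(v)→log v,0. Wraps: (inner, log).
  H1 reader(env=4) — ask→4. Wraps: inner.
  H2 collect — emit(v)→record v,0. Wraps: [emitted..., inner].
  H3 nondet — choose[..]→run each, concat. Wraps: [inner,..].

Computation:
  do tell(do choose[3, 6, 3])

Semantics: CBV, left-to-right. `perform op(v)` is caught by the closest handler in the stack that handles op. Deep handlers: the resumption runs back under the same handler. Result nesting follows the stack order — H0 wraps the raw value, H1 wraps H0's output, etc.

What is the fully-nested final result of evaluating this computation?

Answer: [[(0, (3))], [(0, (6))], [(0, (3))]]

Step-by-step:
choose[3, 6, 3] @ H3
  branch[0] choose=3:
    tell(3) @ H0 ⇒ log+=3
    H0 returns (0, (3))
    H1 returns (0, (3))
    H2 returns [(0, (3))]
    H3 returns [[(0, (3))]]
  branch[1] choose=6:
    tell(6) @ H0 ⇒ log+=6
    H0 returns (0, (6))
    H1 returns (0, (6))
    H2 returns [(0, (6))]
    H3 returns [[(0, (6))]]
  branch[2] choose=3:
    tell(3) @ H0 ⇒ log+=3
    H0 returns (0, (3))
    H1 returns (0, (3))
    H2 returns [(0, (3))]
    H3 returns [[(0, (3))]]
= [[(0, (3))], [(0, (6))], [(0, (3))]]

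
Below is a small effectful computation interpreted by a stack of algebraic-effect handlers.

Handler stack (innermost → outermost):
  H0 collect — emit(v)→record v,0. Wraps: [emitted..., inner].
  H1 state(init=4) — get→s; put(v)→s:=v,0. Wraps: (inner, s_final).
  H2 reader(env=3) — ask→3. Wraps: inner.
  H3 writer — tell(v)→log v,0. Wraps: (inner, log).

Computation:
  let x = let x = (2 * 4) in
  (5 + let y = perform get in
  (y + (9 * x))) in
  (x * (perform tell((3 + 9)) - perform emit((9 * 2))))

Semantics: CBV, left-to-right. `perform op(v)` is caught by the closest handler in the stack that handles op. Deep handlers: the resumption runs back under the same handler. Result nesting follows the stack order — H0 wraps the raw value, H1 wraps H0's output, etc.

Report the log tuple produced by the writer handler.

Working:
get @ H1 ⇒ 4
tell(12) @ H3 ⇒ log+=12
emit(18) @ H0 ⇒ out+=18
H0 returns [18, 0]
H1 returns ([18, 0], 4)
H2 returns ([18, 0], 4)
H3 returns (([18, 0], 4), (12))
= (([18, 0], 4), (12))

Answer: (12)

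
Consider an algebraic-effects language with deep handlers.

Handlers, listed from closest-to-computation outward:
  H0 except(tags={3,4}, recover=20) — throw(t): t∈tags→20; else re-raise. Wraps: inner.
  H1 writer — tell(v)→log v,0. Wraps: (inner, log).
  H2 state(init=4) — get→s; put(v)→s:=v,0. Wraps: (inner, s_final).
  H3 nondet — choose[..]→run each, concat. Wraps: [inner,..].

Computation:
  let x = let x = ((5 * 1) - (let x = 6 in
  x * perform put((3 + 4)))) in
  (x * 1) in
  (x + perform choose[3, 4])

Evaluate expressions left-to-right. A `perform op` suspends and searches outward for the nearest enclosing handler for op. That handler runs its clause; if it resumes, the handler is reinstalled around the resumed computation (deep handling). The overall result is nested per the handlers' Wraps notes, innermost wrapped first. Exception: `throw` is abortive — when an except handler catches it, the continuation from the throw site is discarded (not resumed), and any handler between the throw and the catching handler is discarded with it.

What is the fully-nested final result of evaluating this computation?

Answer: [((8, ()), 7), ((9, ()), 7)]

Evaluation trace:
put(7) @ H2 ⇒ s:=7
choose[3, 4] @ H3
  branch[0] choose=3:
    H0 returns 8
    H1 returns (8, ())
    H2 returns ((8, ()), 7)
    H3 returns [((8, ()), 7)]
  branch[1] choose=4:
    H0 returns 9
    H1 returns (9, ())
    H2 returns ((9, ()), 7)
    H3 returns [((9, ()), 7)]
= [((8, ()), 7), ((9, ()), 7)]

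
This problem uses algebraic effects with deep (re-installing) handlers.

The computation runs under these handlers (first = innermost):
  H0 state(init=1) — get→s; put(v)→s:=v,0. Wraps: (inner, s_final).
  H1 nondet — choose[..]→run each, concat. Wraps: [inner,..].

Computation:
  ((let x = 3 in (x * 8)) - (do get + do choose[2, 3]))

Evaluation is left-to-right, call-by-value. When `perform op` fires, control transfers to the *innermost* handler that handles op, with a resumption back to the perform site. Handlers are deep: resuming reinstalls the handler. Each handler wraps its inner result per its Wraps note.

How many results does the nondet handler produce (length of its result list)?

Answer: 2

Evaluation trace:
get @ H0 ⇒ 1
choose[2, 3] @ H1
  branch[0] choose=2:
    H0 returns (21, 1)
    H1 returns [(21, 1)]
  branch[1] choose=3:
    H0 returns (20, 1)
    H1 returns [(20, 1)]
= [(21, 1), (20, 1)]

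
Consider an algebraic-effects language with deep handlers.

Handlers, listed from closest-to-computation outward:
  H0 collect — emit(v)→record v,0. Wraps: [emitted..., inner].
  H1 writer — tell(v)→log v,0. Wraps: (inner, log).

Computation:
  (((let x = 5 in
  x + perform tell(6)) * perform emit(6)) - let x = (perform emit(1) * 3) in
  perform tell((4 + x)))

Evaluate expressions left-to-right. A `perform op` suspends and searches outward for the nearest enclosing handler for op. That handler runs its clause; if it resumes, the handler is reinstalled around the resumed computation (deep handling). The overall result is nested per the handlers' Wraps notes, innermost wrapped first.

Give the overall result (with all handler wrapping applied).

Working:
tell(6) @ H1 ⇒ log+=6
emit(6) @ H0 ⇒ out+=6
emit(1) @ H0 ⇒ out+=1
tell(4) @ H1 ⇒ log+=4
H0 returns [6, 1, 0]
H1 returns ([6, 1, 0], (6, 4))
= ([6, 1, 0], (6, 4))

Answer: ([6, 1, 0], (6, 4))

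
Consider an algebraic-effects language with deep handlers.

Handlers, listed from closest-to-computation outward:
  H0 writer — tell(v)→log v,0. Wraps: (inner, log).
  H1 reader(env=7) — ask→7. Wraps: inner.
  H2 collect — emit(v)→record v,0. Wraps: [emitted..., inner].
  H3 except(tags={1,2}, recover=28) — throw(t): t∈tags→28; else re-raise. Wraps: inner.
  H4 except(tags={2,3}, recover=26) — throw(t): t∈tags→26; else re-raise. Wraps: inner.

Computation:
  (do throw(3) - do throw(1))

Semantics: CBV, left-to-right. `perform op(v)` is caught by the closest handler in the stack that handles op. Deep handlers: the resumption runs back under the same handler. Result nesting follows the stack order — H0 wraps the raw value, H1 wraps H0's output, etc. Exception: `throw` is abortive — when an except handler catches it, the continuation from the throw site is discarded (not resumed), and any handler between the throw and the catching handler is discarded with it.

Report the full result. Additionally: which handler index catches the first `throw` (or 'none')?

Evaluation trace:
throw(3) @ H3 re-raised
throw(3) @ H4 caught ⇒ 26
= 26

Answer: 26 ; first throw caught by: H4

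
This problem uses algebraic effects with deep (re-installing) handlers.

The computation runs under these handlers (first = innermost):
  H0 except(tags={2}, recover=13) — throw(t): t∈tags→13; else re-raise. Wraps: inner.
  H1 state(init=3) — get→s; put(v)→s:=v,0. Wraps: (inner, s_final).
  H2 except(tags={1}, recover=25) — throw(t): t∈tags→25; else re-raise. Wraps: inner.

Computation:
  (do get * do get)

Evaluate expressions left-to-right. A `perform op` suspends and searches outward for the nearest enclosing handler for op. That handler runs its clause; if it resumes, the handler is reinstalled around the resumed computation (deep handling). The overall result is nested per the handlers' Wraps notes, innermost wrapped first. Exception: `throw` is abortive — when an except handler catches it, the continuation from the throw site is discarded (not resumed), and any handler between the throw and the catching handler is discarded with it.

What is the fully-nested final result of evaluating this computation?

Answer: (9, 3)

Working:
get @ H1 ⇒ 3
get @ H1 ⇒ 3
H0 returns 9
H1 returns (9, 3)
H2 returns (9, 3)
= (9, 3)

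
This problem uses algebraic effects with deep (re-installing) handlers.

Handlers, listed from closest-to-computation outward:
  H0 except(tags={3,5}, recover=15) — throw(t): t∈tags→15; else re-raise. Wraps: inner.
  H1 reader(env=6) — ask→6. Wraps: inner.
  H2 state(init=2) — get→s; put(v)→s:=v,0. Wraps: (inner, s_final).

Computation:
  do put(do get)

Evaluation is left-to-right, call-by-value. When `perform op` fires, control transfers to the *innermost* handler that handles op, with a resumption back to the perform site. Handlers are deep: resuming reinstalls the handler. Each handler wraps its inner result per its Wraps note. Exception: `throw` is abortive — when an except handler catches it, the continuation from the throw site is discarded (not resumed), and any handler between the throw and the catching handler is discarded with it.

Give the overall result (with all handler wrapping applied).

Working:
get @ H2 ⇒ 2
put(2) @ H2 ⇒ s:=2
H0 returns 0
H1 returns 0
H2 returns (0, 2)
= (0, 2)

Answer: (0, 2)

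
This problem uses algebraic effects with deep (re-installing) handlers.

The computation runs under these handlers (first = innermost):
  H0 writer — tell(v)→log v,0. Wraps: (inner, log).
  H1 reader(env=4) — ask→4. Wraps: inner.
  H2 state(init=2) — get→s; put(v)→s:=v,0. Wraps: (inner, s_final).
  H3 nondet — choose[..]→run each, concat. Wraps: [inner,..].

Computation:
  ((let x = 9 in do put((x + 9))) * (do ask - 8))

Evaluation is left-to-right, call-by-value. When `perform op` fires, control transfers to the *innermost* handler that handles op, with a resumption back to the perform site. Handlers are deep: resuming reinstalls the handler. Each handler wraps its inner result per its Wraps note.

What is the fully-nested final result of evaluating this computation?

Evaluation trace:
put(18) @ H2 ⇒ s:=18
ask @ H1 ⇒ 4
H0 returns (0, ())
H1 returns (0, ())
H2 returns ((0, ()), 18)
H3 returns [((0, ()), 18)]
= [((0, ()), 18)]

Answer: [((0, ()), 18)]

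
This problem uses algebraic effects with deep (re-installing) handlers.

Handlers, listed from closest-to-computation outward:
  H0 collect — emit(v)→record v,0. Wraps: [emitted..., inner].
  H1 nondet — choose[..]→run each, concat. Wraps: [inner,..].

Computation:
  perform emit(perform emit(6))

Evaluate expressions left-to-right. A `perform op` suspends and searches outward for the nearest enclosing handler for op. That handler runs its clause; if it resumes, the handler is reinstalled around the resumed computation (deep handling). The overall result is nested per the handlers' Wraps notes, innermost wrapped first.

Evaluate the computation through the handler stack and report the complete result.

Evaluation trace:
emit(6) @ H0 ⇒ out+=6
emit(0) @ H0 ⇒ out+=0
H0 returns [6, 0, 0]
H1 returns [[6, 0, 0]]
= [[6, 0, 0]]

Answer: [[6, 0, 0]]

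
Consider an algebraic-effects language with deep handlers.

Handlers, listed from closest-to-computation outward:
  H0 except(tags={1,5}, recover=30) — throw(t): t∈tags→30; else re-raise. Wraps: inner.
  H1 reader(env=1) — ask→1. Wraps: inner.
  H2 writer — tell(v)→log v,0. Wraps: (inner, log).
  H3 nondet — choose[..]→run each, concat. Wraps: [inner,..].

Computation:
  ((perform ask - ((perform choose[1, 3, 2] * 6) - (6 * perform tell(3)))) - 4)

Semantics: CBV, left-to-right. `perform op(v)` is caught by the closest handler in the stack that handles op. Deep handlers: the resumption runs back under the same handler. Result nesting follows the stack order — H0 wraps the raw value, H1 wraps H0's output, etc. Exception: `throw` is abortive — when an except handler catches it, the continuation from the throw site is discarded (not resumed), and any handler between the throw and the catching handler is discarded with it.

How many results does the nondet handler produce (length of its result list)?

Working:
ask @ H1 ⇒ 1
choose[1, 3, 2] @ H3
  branch[0] choose=1:
    tell(3) @ H2 ⇒ log+=3
    H0 returns -9
    H1 returns -9
    H2 returns (-9, (3))
    H3 returns [(-9, (3))]
  branch[1] choose=3:
    tell(3) @ H2 ⇒ log+=3
    H0 returns -21
    H1 returns -21
    H2 returns (-21, (3))
    H3 returns [(-21, (3))]
  branch[2] choose=2:
    tell(3) @ H2 ⇒ log+=3
    H0 returns -15
    H1 returns -15
    H2 returns (-15, (3))
    H3 returns [(-15, (3))]
= [(-9, (3)), (-21, (3)), (-15, (3))]

Answer: 3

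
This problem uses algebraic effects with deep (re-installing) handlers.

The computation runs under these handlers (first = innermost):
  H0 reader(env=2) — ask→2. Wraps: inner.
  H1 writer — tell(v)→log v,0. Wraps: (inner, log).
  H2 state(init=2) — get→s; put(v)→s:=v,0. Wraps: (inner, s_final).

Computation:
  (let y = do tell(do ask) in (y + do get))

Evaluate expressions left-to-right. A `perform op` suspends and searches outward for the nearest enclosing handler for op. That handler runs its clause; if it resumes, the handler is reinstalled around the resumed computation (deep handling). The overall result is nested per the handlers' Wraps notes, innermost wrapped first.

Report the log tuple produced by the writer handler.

Step-by-step:
ask @ H0 ⇒ 2
tell(2) @ H1 ⇒ log+=2
get @ H2 ⇒ 2
H0 returns 2
H1 returns (2, (2))
H2 returns ((2, (2)), 2)
= ((2, (2)), 2)

Answer: (2)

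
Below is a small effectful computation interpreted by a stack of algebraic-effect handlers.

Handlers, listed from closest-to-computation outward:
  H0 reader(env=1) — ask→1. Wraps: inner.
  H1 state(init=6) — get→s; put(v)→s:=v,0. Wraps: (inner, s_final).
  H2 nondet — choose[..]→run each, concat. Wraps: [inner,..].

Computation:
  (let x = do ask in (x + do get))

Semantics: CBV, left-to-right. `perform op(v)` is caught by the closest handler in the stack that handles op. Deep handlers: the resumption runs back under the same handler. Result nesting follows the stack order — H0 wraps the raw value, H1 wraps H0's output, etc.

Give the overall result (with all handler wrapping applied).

Answer: [(7, 6)]

Step-by-step:
ask @ H0 ⇒ 1
get @ H1 ⇒ 6
H0 returns 7
H1 returns (7, 6)
H2 returns [(7, 6)]
= [(7, 6)]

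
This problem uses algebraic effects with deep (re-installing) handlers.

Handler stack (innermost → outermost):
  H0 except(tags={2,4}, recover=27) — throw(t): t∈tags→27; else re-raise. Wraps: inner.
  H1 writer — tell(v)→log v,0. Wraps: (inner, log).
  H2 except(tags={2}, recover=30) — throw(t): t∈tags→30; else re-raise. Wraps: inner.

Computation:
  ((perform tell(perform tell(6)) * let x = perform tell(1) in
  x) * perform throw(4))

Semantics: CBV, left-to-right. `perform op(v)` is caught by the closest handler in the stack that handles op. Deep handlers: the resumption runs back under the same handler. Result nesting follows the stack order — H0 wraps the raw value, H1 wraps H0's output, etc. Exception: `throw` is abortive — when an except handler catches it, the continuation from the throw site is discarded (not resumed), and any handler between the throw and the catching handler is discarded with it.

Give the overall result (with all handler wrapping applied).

Evaluation trace:
tell(6) @ H1 ⇒ log+=6
tell(0) @ H1 ⇒ log+=0
tell(1) @ H1 ⇒ log+=1
throw(4) @ H0 caught ⇒ 27
H1 returns (27, (6, 0, 1))
H2 returns (27, (6, 0, 1))
= (27, (6, 0, 1))

Answer: (27, (6, 0, 1))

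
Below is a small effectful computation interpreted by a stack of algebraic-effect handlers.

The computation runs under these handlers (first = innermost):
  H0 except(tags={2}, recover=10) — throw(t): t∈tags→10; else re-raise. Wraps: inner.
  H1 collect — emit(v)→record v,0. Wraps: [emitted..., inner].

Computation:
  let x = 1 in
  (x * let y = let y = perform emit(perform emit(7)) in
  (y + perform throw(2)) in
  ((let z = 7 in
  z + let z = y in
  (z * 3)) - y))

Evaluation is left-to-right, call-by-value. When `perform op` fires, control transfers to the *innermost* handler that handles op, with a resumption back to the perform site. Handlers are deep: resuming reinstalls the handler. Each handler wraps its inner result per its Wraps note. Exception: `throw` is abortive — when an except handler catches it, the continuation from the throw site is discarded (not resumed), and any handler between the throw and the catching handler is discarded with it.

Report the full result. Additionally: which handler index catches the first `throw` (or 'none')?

Answer: [7, 0, 10] ; first throw caught by: H0

Working:
emit(7) @ H1 ⇒ out+=7
emit(0) @ H1 ⇒ out+=0
throw(2) @ H0 caught ⇒ 10
H1 returns [7, 0, 10]
= [7, 0, 10]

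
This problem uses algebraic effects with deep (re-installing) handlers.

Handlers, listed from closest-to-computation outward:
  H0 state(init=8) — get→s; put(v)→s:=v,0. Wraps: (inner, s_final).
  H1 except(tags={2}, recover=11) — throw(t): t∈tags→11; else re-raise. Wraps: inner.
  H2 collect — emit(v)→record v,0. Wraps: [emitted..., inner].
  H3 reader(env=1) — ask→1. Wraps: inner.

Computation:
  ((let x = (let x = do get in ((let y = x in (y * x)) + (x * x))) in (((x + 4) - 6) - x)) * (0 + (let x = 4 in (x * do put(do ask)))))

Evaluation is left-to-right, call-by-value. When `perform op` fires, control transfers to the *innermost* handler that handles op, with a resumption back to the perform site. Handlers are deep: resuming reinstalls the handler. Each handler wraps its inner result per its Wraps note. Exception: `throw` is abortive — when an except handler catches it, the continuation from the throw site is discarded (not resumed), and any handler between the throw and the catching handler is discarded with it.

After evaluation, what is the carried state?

Step-by-step:
get @ H0 ⇒ 8
ask @ H3 ⇒ 1
put(1) @ H0 ⇒ s:=1
H0 returns (0, 1)
H1 returns (0, 1)
H2 returns [(0, 1)]
H3 returns [(0, 1)]
= [(0, 1)]

Answer: 1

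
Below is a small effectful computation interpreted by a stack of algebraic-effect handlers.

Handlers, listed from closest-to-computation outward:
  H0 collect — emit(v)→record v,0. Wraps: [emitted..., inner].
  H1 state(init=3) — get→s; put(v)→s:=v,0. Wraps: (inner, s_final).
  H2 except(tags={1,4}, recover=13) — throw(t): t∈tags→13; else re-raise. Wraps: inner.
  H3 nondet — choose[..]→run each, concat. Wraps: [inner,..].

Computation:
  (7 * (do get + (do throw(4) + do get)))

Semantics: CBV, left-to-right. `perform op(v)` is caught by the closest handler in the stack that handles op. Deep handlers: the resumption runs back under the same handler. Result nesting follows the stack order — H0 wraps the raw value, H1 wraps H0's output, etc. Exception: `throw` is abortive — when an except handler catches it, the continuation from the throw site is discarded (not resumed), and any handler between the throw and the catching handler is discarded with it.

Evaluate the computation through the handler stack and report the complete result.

Working:
get @ H1 ⇒ 3
throw(4) @ H2 caught ⇒ 13
H3 returns [13]
= [13]

Answer: [13]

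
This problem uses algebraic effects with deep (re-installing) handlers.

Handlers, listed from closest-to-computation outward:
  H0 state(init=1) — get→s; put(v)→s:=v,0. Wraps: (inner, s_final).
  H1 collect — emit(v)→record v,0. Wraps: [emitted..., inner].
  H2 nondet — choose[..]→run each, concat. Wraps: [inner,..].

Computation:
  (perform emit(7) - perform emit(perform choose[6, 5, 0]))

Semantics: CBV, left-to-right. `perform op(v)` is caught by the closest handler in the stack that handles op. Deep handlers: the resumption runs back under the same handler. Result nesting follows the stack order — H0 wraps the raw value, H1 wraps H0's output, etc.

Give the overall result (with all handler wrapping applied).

Evaluation trace:
emit(7) @ H1 ⇒ out+=7
choose[6, 5, 0] @ H2
  branch[0] choose=6:
    emit(6) @ H1 ⇒ out+=6
    H0 returns (0, 1)
    H1 returns [7, 6, (0, 1)]
    H2 returns [[7, 6, (0, 1)]]
  branch[1] choose=5:
    emit(5) @ H1 ⇒ out+=5
    H0 returns (0, 1)
    H1 returns [7, 5, (0, 1)]
    H2 returns [[7, 5, (0, 1)]]
  branch[2] choose=0:
    emit(0) @ H1 ⇒ out+=0
    H0 returns (0, 1)
    H1 returns [7, 0, (0, 1)]
    H2 returns [[7, 0, (0, 1)]]
= [[7, 6, (0, 1)], [7, 5, (0, 1)], [7, 0, (0, 1)]]

Answer: [[7, 6, (0, 1)], [7, 5, (0, 1)], [7, 0, (0, 1)]]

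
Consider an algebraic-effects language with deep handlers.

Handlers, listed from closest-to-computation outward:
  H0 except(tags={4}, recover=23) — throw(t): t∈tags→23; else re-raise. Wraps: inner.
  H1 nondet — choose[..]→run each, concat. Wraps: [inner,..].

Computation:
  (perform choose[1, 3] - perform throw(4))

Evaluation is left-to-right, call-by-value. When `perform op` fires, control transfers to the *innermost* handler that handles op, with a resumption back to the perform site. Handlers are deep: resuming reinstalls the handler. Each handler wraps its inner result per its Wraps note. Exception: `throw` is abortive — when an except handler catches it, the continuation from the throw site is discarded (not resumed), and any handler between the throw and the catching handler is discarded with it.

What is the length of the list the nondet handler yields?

Answer: 2

Evaluation trace:
choose[1, 3] @ H1
  branch[0] choose=1:
    throw(4) @ H0 caught ⇒ 23
    H1 returns [23]
  branch[1] choose=3:
    throw(4) @ H0 caught ⇒ 23
    H1 returns [23]
= [23, 23]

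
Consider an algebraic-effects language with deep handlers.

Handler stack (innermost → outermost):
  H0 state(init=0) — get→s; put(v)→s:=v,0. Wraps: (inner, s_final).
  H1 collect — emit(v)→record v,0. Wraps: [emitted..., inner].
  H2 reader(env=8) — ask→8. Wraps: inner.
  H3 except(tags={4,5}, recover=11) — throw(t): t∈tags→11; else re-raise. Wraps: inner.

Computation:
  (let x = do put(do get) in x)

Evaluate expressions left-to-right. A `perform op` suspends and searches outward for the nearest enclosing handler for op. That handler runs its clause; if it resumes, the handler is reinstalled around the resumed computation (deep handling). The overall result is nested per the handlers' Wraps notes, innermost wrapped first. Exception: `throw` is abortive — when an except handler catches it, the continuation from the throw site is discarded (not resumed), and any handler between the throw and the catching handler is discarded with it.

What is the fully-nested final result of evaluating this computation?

Evaluation trace:
get @ H0 ⇒ 0
put(0) @ H0 ⇒ s:=0
H0 returns (0, 0)
H1 returns [(0, 0)]
H2 returns [(0, 0)]
H3 returns [(0, 0)]
= [(0, 0)]

Answer: [(0, 0)]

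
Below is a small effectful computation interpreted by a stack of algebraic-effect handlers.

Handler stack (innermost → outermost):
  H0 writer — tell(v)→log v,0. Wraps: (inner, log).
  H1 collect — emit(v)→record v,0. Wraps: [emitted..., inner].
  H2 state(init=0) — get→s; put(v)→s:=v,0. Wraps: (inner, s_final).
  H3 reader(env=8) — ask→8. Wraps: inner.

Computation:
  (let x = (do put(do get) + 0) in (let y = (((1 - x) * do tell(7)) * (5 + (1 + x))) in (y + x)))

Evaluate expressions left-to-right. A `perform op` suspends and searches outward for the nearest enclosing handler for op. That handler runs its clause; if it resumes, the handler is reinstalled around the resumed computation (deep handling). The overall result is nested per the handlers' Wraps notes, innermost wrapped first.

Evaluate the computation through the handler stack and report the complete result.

Evaluation trace:
get @ H2 ⇒ 0
put(0) @ H2 ⇒ s:=0
tell(7) @ H0 ⇒ log+=7
H0 returns (0, (7))
H1 returns [(0, (7))]
H2 returns ([(0, (7))], 0)
H3 returns ([(0, (7))], 0)
= ([(0, (7))], 0)

Answer: ([(0, (7))], 0)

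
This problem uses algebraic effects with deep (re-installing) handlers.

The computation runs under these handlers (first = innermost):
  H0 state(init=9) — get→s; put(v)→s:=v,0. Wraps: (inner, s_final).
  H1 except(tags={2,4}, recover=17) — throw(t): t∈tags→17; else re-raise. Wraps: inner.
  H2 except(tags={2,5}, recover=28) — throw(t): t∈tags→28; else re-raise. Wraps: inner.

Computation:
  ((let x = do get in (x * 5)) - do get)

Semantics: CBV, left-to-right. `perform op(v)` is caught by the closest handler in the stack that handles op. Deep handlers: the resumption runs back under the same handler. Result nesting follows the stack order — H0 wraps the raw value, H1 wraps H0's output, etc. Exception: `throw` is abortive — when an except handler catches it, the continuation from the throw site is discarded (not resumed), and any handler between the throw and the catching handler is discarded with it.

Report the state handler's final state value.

Evaluation trace:
get @ H0 ⇒ 9
get @ H0 ⇒ 9
H0 returns (36, 9)
H1 returns (36, 9)
H2 returns (36, 9)
= (36, 9)

Answer: 9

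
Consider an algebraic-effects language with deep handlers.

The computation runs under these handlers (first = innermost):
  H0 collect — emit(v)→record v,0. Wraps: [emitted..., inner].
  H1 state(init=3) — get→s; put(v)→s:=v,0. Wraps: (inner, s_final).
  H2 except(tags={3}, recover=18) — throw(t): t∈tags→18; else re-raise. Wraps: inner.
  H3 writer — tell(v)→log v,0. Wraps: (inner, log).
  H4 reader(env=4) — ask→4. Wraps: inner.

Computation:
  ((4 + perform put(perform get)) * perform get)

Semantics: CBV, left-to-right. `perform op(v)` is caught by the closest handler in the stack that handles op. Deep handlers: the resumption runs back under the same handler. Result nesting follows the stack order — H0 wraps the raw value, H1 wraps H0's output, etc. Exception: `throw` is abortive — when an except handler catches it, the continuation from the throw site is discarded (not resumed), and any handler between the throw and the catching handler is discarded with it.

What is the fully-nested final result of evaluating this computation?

Answer: (([12], 3), ())

Step-by-step:
get @ H1 ⇒ 3
put(3) @ H1 ⇒ s:=3
get @ H1 ⇒ 3
H0 returns [12]
H1 returns ([12], 3)
H2 returns ([12], 3)
H3 returns (([12], 3), ())
H4 returns (([12], 3), ())
= (([12], 3), ())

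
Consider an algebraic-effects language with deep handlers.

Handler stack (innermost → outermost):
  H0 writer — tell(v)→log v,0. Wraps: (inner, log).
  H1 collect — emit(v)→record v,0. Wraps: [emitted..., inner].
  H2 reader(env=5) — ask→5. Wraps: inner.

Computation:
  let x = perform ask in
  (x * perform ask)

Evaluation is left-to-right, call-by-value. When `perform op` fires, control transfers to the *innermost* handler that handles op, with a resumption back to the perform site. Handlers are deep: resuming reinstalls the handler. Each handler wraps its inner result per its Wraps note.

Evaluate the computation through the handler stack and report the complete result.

Working:
ask @ H2 ⇒ 5
ask @ H2 ⇒ 5
H0 returns (25, ())
H1 returns [(25, ())]
H2 returns [(25, ())]
= [(25, ())]

Answer: [(25, ())]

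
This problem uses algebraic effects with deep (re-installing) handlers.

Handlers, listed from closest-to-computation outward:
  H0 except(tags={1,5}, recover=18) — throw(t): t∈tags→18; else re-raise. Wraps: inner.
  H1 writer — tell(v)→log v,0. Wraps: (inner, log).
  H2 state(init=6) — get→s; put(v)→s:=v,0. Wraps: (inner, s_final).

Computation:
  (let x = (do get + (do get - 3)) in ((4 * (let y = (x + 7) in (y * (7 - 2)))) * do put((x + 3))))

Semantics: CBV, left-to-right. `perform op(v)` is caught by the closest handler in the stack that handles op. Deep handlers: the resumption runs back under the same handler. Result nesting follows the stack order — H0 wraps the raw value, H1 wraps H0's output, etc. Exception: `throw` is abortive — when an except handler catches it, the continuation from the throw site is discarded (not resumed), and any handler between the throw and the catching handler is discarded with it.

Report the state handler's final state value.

Evaluation trace:
get @ H2 ⇒ 6
get @ H2 ⇒ 6
put(12) @ H2 ⇒ s:=12
H0 returns 0
H1 returns (0, ())
H2 returns ((0, ()), 12)
= ((0, ()), 12)

Answer: 12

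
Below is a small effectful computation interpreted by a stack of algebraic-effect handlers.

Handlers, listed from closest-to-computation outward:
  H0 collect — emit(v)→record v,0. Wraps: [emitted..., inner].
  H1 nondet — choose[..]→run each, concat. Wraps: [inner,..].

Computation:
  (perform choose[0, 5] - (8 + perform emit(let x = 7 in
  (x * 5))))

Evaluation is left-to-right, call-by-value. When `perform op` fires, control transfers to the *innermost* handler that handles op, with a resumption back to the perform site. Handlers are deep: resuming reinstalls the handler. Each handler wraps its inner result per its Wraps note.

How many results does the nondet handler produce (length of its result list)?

Answer: 2

Working:
choose[0, 5] @ H1
  branch[0] choose=0:
    emit(35) @ H0 ⇒ out+=35
    H0 returns [35, -8]
    H1 returns [[35, -8]]
  branch[1] choose=5:
    emit(35) @ H0 ⇒ out+=35
    H0 returns [35, -3]
    H1 returns [[35, -3]]
= [[35, -8], [35, -3]]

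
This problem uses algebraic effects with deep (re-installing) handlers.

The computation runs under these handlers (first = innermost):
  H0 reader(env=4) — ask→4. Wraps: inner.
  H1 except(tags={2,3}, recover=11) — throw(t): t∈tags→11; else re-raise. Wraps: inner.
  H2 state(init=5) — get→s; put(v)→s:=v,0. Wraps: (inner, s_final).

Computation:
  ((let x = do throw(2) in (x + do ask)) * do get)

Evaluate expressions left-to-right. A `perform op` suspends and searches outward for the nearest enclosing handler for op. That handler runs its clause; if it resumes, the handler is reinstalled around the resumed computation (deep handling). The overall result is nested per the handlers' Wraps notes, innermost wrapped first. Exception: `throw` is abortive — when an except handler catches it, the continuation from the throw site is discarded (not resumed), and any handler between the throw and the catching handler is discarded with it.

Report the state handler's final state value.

Step-by-step:
throw(2) @ H1 caught ⇒ 11
H2 returns (11, 5)
= (11, 5)

Answer: 5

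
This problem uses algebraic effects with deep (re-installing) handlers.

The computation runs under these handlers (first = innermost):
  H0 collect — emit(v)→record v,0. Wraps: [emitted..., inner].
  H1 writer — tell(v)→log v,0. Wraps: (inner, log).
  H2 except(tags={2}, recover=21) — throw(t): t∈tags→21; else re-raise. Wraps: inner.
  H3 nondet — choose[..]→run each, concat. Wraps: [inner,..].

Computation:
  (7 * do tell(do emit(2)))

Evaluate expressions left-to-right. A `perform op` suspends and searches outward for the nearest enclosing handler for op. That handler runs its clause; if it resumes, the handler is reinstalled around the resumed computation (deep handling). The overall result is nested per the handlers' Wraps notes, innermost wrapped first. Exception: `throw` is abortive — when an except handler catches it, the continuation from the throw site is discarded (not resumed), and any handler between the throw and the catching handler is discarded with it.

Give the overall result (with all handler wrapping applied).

Answer: [([2, 0], (0))]

Evaluation trace:
emit(2) @ H0 ⇒ out+=2
tell(0) @ H1 ⇒ log+=0
H0 returns [2, 0]
H1 returns ([2, 0], (0))
H2 returns ([2, 0], (0))
H3 returns [([2, 0], (0))]
= [([2, 0], (0))]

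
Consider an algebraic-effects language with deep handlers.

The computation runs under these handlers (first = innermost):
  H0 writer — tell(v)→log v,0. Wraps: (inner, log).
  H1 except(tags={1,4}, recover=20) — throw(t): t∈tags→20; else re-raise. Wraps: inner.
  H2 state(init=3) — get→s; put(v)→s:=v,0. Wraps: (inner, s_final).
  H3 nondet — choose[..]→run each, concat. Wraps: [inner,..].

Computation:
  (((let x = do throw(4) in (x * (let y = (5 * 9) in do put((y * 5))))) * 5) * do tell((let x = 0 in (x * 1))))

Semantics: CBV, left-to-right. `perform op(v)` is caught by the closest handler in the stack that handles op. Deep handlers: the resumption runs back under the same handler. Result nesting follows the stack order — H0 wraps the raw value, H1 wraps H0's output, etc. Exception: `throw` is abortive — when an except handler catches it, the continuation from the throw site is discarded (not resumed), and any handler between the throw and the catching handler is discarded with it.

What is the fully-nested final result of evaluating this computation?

Answer: [(20, 3)]

Working:
throw(4) @ H1 caught ⇒ 20
H2 returns (20, 3)
H3 returns [(20, 3)]
= [(20, 3)]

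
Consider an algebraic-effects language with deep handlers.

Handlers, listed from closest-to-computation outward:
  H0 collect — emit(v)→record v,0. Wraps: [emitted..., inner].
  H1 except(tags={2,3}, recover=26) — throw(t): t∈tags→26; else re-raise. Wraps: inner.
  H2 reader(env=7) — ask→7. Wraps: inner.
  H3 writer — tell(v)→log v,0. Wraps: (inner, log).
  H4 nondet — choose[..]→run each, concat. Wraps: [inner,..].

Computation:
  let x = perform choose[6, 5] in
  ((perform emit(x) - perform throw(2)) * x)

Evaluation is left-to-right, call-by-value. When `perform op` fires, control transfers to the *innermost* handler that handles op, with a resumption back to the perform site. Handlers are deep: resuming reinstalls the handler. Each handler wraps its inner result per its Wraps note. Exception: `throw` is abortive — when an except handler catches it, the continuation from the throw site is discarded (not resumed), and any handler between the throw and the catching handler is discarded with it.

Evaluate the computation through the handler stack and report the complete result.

Answer: [(26, ()), (26, ())]

Evaluation trace:
choose[6, 5] @ H4
  branch[0] choose=6:
    emit(6) @ H0 ⇒ out+=6
    throw(2) @ H1 caught ⇒ 26
    H2 returns 26
    H3 returns (26, ())
    H4 returns [(26, ())]
  branch[1] choose=5:
    emit(5) @ H0 ⇒ out+=5
    throw(2) @ H1 caught ⇒ 26
    H2 returns 26
    H3 returns (26, ())
    H4 returns [(26, ())]
= [(26, ()), (26, ())]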